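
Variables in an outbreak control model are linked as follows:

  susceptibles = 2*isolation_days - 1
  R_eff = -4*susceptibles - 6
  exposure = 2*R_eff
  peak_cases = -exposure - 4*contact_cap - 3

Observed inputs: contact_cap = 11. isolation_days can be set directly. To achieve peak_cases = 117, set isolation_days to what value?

Substituting into the R_eff equation gives R_eff = -8*isolation_days - 2.
exposure becomes -16*isolation_days - 4.
peak_cases becomes 16*isolation_days - 43.
Solve 16*isolation_days - 43 = 117: isolation_days = (117 + 43) / 16 = 10.

isolation_days = 10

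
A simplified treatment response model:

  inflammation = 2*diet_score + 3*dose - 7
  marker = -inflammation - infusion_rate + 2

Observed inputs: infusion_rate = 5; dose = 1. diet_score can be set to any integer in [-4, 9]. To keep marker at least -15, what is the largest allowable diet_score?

Substituting into the inflammation equation gives inflammation = 2*diet_score - 4.
Substituting into the marker equation gives marker = -2*diet_score + 1.
Require -2*diet_score + 1 ≥ -15, so diet_score ≤ 8.
The largest integer in [-4, 9] satisfying this is 8.

diet_score = 8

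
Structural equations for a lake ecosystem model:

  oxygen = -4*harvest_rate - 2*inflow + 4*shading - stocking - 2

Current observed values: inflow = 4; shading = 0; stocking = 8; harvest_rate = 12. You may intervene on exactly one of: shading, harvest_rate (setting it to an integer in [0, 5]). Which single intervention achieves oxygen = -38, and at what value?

set harvest_rate = 5

Intervening on shading: oxygen = 4*shading - 66. Reaching -38 requires shading = 7, outside [0, 5].
Intervening on harvest_rate: with other inputs at their observed values, oxygen = -4*harvest_rate - 18. Solving for -38 gives harvest_rate = 5, within [0, 5].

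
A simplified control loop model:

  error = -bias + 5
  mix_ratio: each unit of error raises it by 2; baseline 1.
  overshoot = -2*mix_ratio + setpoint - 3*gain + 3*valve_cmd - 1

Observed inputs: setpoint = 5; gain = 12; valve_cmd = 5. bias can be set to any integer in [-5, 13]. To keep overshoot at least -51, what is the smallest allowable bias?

Substituting into the mix_ratio equation gives mix_ratio = -2*bias + 11.
So overshoot = 4*bias - 39.
Require 4*bias - 39 ≥ -51, so bias ≥ -3.
The smallest integer in [-5, 13] satisfying this is -3.

bias = -3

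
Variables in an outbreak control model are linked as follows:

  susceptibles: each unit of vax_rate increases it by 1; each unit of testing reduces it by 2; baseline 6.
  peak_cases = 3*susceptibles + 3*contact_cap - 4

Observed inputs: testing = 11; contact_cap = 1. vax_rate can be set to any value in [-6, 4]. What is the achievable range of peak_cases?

Substituting into the susceptibles equation gives susceptibles = vax_rate - 16.
Substituting into the peak_cases equation gives peak_cases = 3*vax_rate - 49.
Linear in vax_rate, so extremes are at the endpoints: vax_rate = -6 gives peak_cases = -67; vax_rate = 4 gives peak_cases = -37.

-67 to -37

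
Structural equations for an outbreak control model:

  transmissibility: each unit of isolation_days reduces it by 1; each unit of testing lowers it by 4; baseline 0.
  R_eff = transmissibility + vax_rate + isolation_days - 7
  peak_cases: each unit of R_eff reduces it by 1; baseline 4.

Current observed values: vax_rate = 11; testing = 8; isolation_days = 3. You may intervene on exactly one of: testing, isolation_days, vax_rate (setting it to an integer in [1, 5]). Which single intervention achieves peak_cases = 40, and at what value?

Intervening on testing: peak_cases = 4*testing. Reaching 40 requires testing = 10, outside [1, 5].
Intervening on isolation_days: the paths from isolation_days to peak_cases cancel (net effect zero), leaving peak_cases = 32; 40 is unreachable this way.
Intervening on vax_rate: with other inputs at their observed values, peak_cases = -vax_rate + 43. Solving for 40 gives vax_rate = 3, within [1, 5].

set vax_rate = 3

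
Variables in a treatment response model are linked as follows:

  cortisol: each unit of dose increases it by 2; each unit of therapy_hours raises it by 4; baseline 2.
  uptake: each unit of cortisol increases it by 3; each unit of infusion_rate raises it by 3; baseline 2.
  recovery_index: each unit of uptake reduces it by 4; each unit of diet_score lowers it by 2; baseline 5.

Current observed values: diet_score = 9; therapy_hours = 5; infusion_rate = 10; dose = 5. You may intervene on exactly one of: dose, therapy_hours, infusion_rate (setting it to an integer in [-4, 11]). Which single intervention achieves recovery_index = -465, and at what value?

set infusion_rate = 5

Intervening on dose: recovery_index = -24*dose - 405. Reaching -465 requires dose = 5/2, not an integer.
Intervening on therapy_hours: recovery_index = -48*therapy_hours - 285. Reaching -465 requires therapy_hours = 15/4, not an integer.
Intervening on infusion_rate: with other inputs at their observed values, recovery_index = -12*infusion_rate - 405. Solving for -465 gives infusion_rate = 5, within [-4, 11].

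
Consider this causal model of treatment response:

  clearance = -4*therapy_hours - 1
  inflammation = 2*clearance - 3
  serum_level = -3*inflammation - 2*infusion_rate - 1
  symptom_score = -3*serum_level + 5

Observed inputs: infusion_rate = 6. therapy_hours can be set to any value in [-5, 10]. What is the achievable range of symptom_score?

Substituting into the inflammation equation gives inflammation = -8*therapy_hours - 5.
serum_level becomes 24*therapy_hours + 2.
So symptom_score = -72*therapy_hours - 1.
Linear in therapy_hours, so extremes are at the endpoints: therapy_hours = -5 gives symptom_score = 359; therapy_hours = 10 gives symptom_score = -721.

-721 to 359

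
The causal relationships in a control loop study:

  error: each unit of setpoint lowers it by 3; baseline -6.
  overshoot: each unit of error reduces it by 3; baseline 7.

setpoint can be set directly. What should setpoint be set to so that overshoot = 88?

setpoint = 7

Substituting into the overshoot equation gives overshoot = 9*setpoint + 25.
Solve 9*setpoint + 25 = 88: setpoint = (88 - 25) / 9 = 7.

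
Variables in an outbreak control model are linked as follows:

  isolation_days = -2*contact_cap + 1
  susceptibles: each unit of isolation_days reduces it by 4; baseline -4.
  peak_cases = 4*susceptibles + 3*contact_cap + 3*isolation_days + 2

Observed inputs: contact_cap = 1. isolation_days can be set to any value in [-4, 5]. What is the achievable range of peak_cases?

Intervening on isolation_days fixes its value directly, overriding its dependence on contact_cap.
Substituting into the peak_cases equation gives peak_cases = -13*isolation_days - 11.
Linear in isolation_days, so extremes are at the endpoints: isolation_days = -4 gives peak_cases = 41; isolation_days = 5 gives peak_cases = -76.

-76 to 41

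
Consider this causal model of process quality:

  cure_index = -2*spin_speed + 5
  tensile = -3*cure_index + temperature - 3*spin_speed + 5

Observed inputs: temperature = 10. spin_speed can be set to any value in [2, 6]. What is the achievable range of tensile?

Substituting into the tensile equation gives tensile = 3*spin_speed.
Linear in spin_speed, so extremes are at the endpoints: spin_speed = 2 gives tensile = 6; spin_speed = 6 gives tensile = 18.

6 to 18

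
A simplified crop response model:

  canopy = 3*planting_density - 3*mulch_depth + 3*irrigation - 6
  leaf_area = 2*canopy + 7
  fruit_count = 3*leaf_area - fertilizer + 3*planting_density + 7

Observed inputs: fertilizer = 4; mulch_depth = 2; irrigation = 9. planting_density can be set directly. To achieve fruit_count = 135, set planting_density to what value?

planting_density = 1

Substituting into the canopy equation gives canopy = 3*planting_density + 15.
leaf_area becomes 6*planting_density + 37.
Substituting into the fruit_count equation gives fruit_count = 21*planting_density + 114.
Solve 21*planting_density + 114 = 135: planting_density = (135 - 114) / 21 = 1.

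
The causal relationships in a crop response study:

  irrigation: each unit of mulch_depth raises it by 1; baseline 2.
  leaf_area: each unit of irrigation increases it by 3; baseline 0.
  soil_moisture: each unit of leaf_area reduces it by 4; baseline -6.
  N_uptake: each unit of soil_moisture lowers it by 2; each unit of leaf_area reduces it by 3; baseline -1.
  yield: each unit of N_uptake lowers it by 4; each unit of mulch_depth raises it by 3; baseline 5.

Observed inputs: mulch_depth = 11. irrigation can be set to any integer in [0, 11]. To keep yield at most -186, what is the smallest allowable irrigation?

Intervening on irrigation fixes its value directly, overriding its dependence on mulch_depth.
Substituting into the soil_moisture equation gives soil_moisture = -12*irrigation - 6.
Substituting into the N_uptake equation gives N_uptake = 15*irrigation + 11.
This gives yield = -60*irrigation - 6.
Require -60*irrigation - 6 ≤ -186, so irrigation ≥ 3.
The smallest integer in [0, 11] satisfying this is 3.

irrigation = 3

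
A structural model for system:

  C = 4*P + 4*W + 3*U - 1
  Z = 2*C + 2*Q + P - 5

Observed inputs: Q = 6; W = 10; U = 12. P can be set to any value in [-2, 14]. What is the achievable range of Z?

Substituting into the C equation gives C = 4*P + 75.
So Z = 9*P + 157.
Linear in P, so extremes are at the endpoints: P = -2 gives Z = 139; P = 14 gives Z = 283.

139 to 283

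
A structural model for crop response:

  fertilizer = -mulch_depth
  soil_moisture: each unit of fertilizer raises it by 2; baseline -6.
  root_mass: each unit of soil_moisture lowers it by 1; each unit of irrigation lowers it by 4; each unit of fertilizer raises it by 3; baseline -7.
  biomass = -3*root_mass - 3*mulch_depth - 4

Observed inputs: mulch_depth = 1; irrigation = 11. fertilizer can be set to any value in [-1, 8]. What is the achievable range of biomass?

104 to 131

Intervening on fertilizer fixes its value directly, overriding its dependence on mulch_depth.
Substituting into the root_mass equation gives root_mass = fertilizer - 45.
This gives biomass = -3*fertilizer + 128.
Linear in fertilizer, so extremes are at the endpoints: fertilizer = -1 gives biomass = 131; fertilizer = 8 gives biomass = 104.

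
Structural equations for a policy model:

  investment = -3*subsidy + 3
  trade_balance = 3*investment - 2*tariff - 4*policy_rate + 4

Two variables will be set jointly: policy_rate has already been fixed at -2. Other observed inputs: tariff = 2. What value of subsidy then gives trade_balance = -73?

With policy_rate held at -2:
Substituting into the trade_balance equation gives trade_balance = -9*subsidy + 17.
Solve -9*subsidy + 17 = -73: subsidy = (-73 - 17) / -9 = 10.

subsidy = 10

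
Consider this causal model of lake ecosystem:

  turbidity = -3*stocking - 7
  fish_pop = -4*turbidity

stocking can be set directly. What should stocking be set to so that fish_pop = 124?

stocking = 8

Substituting into the fish_pop equation gives fish_pop = 12*stocking + 28.
Solve 12*stocking + 28 = 124: stocking = (124 - 28) / 12 = 8.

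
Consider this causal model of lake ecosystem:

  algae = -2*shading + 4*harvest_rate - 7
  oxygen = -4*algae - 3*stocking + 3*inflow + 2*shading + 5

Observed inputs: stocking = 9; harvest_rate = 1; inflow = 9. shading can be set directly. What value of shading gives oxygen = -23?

Substituting into the algae equation gives algae = -2*shading - 3.
This gives oxygen = 10*shading + 17.
Solve 10*shading + 17 = -23: shading = (-23 - 17) / 10 = -4.

shading = -4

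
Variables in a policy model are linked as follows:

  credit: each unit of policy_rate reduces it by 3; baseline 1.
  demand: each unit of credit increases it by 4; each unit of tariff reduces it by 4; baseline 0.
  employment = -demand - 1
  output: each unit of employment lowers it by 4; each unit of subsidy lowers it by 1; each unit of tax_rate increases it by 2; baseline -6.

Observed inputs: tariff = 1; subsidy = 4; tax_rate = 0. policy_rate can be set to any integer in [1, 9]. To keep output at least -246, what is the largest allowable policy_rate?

Substituting into the demand equation gives demand = -12*policy_rate.
Substituting into the employment equation gives employment = 12*policy_rate - 1.
Substituting into the output equation gives output = -48*policy_rate - 6.
Require -48*policy_rate - 6 ≥ -246, so policy_rate ≤ 5.
The largest integer in [1, 9] satisfying this is 5.

policy_rate = 5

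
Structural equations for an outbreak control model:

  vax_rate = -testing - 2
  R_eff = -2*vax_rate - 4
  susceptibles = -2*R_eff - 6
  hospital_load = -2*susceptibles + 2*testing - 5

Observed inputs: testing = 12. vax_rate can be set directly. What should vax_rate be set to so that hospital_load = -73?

vax_rate = 11

Intervening on vax_rate fixes its value directly, overriding its dependence on testing.
Substituting into the susceptibles equation gives susceptibles = 4*vax_rate + 2.
Substituting into the hospital_load equation gives hospital_load = -8*vax_rate + 15.
Solve -8*vax_rate + 15 = -73: vax_rate = (-73 - 15) / -8 = 11.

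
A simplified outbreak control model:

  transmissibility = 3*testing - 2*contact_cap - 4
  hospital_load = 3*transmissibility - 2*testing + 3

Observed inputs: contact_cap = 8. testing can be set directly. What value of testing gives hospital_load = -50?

Substituting into the transmissibility equation gives transmissibility = 3*testing - 20.
This gives hospital_load = 7*testing - 57.
Solve 7*testing - 57 = -50: testing = (-50 + 57) / 7 = 1.

testing = 1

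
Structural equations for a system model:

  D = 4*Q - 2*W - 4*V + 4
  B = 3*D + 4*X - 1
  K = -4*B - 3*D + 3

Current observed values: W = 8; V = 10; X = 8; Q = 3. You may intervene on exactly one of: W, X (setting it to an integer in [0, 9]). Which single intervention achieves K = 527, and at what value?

Intervening on W: K = 30*W + 239. Reaching 527 requires W = 48/5, not an integer.
Intervening on X: with other inputs at their observed values, K = -16*X + 607. Solving for 527 gives X = 5, within [0, 9].

set X = 5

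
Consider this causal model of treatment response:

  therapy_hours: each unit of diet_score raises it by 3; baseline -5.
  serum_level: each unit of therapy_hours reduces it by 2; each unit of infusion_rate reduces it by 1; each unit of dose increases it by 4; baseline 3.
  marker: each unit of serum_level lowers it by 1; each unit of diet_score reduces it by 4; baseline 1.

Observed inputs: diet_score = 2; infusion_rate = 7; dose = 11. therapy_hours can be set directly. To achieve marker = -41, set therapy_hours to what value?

Intervening on therapy_hours fixes its value directly, overriding its dependence on diet_score.
Substituting into the serum_level equation gives serum_level = -2*therapy_hours + 40.
marker becomes 2*therapy_hours - 47.
Solve 2*therapy_hours - 47 = -41: therapy_hours = (-41 + 47) / 2 = 3.

therapy_hours = 3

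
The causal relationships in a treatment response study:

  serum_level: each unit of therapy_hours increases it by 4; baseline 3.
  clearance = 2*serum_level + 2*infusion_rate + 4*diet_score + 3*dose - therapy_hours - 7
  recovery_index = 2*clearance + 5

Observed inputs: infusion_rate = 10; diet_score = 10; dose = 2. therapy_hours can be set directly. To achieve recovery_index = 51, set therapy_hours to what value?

Substituting into the clearance equation gives clearance = 7*therapy_hours + 65.
Substituting into the recovery_index equation gives recovery_index = 14*therapy_hours + 135.
Solve 14*therapy_hours + 135 = 51: therapy_hours = (51 - 135) / 14 = -6.

therapy_hours = -6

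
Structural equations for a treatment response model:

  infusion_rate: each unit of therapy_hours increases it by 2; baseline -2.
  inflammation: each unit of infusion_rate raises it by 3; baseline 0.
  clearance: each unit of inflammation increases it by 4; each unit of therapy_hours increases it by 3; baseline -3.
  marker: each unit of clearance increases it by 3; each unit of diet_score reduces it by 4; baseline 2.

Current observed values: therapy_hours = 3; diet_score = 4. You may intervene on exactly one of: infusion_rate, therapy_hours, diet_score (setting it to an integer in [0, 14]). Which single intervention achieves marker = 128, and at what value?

Intervening on infusion_rate: marker = 36*infusion_rate + 4. Reaching 128 requires infusion_rate = 31/9, not an integer.
Intervening on therapy_hours: marker = 81*therapy_hours - 95. Reaching 128 requires therapy_hours = 223/81, not an integer.
Intervening on diet_score: with other inputs at their observed values, marker = -4*diet_score + 164. Solving for 128 gives diet_score = 9, within [0, 14].

set diet_score = 9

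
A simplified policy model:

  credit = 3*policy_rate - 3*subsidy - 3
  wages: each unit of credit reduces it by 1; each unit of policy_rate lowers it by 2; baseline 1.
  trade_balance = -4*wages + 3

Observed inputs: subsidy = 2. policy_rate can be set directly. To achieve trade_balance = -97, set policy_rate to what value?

Substituting into the credit equation gives credit = 3*policy_rate - 9.
wages becomes -5*policy_rate + 10.
Substituting into the trade_balance equation gives trade_balance = 20*policy_rate - 37.
Solve 20*policy_rate - 37 = -97: policy_rate = (-97 + 37) / 20 = -3.

policy_rate = -3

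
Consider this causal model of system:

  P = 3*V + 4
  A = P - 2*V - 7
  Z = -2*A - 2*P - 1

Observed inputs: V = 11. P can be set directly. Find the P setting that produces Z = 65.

Intervening on P fixes its value directly, overriding its dependence on V.
Substituting into the A equation gives A = P - 29.
So Z = -4*P + 57.
Solve -4*P + 57 = 65: P = (65 - 57) / -4 = -2.

P = -2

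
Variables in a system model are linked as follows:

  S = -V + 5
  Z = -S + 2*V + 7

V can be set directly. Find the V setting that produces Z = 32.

Substituting into the Z equation gives Z = 3*V + 2.
Solve 3*V + 2 = 32: V = (32 - 2) / 3 = 10.

V = 10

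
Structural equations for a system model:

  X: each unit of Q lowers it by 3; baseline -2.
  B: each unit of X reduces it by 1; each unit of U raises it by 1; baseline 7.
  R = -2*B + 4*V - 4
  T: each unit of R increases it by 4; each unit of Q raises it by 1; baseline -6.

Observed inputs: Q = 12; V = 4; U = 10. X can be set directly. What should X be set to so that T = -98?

Intervening on X fixes its value directly, overriding its dependence on Q.
Substituting into the B equation gives B = -X + 17.
R becomes 2*X - 22.
So T = 8*X - 82.
Solve 8*X - 82 = -98: X = (-98 + 82) / 8 = -2.

X = -2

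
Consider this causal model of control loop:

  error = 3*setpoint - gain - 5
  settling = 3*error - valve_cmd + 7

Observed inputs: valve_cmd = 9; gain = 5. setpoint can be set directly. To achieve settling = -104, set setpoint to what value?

setpoint = -8

Substituting into the error equation gives error = 3*setpoint - 10.
This gives settling = 9*setpoint - 32.
Solve 9*setpoint - 32 = -104: setpoint = (-104 + 32) / 9 = -8.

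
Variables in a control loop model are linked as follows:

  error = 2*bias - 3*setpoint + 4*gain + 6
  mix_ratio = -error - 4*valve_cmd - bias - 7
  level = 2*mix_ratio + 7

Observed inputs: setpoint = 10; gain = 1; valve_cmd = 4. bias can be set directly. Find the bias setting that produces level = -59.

Substituting into the error equation gives error = 2*bias - 20.
Substituting into the mix_ratio equation gives mix_ratio = -3*bias - 3.
So level = -6*bias + 1.
Solve -6*bias + 1 = -59: bias = (-59 - 1) / -6 = 10.

bias = 10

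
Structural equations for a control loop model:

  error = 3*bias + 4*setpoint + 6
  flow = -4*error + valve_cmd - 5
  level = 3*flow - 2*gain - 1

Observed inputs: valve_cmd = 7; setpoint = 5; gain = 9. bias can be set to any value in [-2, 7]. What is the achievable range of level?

-577 to -253

Substituting into the error equation gives error = 3*bias + 26.
Substituting into the flow equation gives flow = -12*bias - 102.
Substituting into the level equation gives level = -36*bias - 325.
Linear in bias, so extremes are at the endpoints: bias = -2 gives level = -253; bias = 7 gives level = -577.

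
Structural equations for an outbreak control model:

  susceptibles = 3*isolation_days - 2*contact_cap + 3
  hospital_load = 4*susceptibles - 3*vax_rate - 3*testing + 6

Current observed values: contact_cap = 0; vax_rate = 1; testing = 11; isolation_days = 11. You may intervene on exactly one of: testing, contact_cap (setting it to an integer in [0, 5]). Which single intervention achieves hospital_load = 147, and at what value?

set testing = 0

Intervening on testing: with other inputs at their observed values, hospital_load = -3*testing + 147. Solving for 147 gives testing = 0, within [0, 5].
Intervening on contact_cap: hospital_load = -8*contact_cap + 114. Reaching 147 requires contact_cap = -33/8, not an integer.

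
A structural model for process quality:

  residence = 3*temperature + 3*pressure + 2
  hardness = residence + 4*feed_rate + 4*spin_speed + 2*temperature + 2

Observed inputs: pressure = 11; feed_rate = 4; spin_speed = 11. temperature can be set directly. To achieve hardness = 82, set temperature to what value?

Substituting into the residence equation gives residence = 3*temperature + 35.
hardness becomes 5*temperature + 97.
Solve 5*temperature + 97 = 82: temperature = (82 - 97) / 5 = -3.

temperature = -3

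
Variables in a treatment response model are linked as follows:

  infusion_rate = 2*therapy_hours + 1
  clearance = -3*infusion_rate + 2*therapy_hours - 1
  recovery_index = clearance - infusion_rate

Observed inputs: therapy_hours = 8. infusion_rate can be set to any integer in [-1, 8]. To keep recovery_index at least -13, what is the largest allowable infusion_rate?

Intervening on infusion_rate fixes its value directly, overriding its dependence on therapy_hours.
Substituting into the clearance equation gives clearance = -3*infusion_rate + 15.
Substituting into the recovery_index equation gives recovery_index = -4*infusion_rate + 15.
Require -4*infusion_rate + 15 ≥ -13, so infusion_rate ≤ 7.
The largest integer in [-1, 8] satisfying this is 7.

infusion_rate = 7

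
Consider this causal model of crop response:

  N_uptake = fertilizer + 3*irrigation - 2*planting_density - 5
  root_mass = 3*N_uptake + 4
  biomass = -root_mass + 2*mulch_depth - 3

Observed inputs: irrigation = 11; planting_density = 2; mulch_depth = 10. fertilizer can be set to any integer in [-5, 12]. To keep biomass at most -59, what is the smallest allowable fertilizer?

fertilizer = 0

Substituting into the N_uptake equation gives N_uptake = fertilizer + 24.
Substituting into the root_mass equation gives root_mass = 3*fertilizer + 76.
Substituting into the biomass equation gives biomass = -3*fertilizer - 59.
Require -3*fertilizer - 59 ≤ -59, so fertilizer ≥ 0.
The smallest integer in [-5, 12] satisfying this is 0.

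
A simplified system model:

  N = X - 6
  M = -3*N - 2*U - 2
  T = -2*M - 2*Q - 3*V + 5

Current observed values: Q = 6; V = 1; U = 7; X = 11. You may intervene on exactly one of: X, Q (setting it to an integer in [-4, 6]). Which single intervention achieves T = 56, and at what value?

set Q = 4

Intervening on X: T = 6*X - 14. Reaching 56 requires X = 35/3, not an integer.
Intervening on Q: with other inputs at their observed values, T = -2*Q + 64. Solving for 56 gives Q = 4, within [-4, 6].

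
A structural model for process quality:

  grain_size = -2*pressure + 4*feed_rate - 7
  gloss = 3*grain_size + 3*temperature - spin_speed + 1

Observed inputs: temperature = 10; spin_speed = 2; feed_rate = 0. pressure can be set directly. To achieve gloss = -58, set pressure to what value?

Substituting into the grain_size equation gives grain_size = -2*pressure - 7.
This gives gloss = -6*pressure + 8.
Solve -6*pressure + 8 = -58: pressure = (-58 - 8) / -6 = 11.

pressure = 11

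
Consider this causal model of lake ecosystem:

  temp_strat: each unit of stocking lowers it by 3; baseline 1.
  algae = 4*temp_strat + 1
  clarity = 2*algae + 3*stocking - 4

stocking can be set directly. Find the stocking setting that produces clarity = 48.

stocking = -2

Substituting into the algae equation gives algae = -12*stocking + 5.
So clarity = -21*stocking + 6.
Solve -21*stocking + 6 = 48: stocking = (48 - 6) / -21 = -2.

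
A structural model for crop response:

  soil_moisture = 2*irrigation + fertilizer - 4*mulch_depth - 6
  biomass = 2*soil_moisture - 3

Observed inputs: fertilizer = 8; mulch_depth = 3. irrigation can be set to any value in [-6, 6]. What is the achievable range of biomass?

-47 to 1

Substituting into the soil_moisture equation gives soil_moisture = 2*irrigation - 10.
So biomass = 4*irrigation - 23.
Linear in irrigation, so extremes are at the endpoints: irrigation = -6 gives biomass = -47; irrigation = 6 gives biomass = 1.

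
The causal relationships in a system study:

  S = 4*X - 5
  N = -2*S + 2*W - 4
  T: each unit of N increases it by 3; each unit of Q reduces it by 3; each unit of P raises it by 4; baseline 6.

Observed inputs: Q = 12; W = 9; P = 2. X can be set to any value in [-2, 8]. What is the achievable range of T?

Substituting into the N equation gives N = -8*X + 24.
Substituting into the T equation gives T = -24*X + 50.
Linear in X, so extremes are at the endpoints: X = -2 gives T = 98; X = 8 gives T = -142.

-142 to 98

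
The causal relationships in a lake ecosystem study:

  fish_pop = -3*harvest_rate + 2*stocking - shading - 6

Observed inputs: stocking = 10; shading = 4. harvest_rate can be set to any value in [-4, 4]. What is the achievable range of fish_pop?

-2 to 22

Substituting into the fish_pop equation gives fish_pop = -3*harvest_rate + 10.
Linear in harvest_rate, so extremes are at the endpoints: harvest_rate = -4 gives fish_pop = 22; harvest_rate = 4 gives fish_pop = -2.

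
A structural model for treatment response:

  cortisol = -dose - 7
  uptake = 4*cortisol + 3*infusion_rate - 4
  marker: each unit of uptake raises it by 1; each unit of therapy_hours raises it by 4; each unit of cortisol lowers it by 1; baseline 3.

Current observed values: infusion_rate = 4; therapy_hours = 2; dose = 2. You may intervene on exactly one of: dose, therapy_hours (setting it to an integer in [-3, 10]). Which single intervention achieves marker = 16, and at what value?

Intervening on dose: marker = -3*dose - 2. Reaching 16 requires dose = -6, outside [-3, 10].
Intervening on therapy_hours: with other inputs at their observed values, marker = 4*therapy_hours - 16. Solving for 16 gives therapy_hours = 8, within [-3, 10].

set therapy_hours = 8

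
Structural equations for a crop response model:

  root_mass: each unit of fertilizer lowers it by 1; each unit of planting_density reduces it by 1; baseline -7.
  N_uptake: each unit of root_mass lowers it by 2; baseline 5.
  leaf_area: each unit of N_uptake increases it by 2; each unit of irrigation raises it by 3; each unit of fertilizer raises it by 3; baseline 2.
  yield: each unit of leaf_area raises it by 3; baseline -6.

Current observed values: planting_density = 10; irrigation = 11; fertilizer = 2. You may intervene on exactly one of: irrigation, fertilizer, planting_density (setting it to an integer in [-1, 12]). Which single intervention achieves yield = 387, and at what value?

set planting_density = 11

Intervening on irrigation: yield = 9*irrigation + 276. Reaching 387 requires irrigation = 37/3, not an integer.
Intervening on fertilizer: yield = 21*fertilizer + 333. Reaching 387 requires fertilizer = 18/7, not an integer.
Intervening on planting_density: with other inputs at their observed values, yield = 12*planting_density + 255. Solving for 387 gives planting_density = 11, within [-1, 12].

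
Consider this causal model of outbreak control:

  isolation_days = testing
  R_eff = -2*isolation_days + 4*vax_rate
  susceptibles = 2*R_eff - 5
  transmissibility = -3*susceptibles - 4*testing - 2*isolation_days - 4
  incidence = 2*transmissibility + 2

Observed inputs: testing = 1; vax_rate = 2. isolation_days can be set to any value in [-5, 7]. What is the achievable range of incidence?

-180 to 60

Intervening on isolation_days fixes its value directly, overriding its dependence on testing.
Substituting into the R_eff equation gives R_eff = -2*isolation_days + 8.
Substituting into the susceptibles equation gives susceptibles = -4*isolation_days + 11.
Substituting into the transmissibility equation gives transmissibility = 10*isolation_days - 41.
Substituting into the incidence equation gives incidence = 20*isolation_days - 80.
Linear in isolation_days, so extremes are at the endpoints: isolation_days = -5 gives incidence = -180; isolation_days = 7 gives incidence = 60.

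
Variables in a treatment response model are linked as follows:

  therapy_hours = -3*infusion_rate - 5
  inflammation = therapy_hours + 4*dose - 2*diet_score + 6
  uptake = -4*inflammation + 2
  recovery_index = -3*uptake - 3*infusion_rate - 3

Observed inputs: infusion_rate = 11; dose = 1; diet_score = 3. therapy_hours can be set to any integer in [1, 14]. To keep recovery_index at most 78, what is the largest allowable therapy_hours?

therapy_hours = 6

Intervening on therapy_hours fixes its value directly, overriding its dependence on infusion_rate.
Substituting into the inflammation equation gives inflammation = therapy_hours + 4.
So uptake = -4*therapy_hours - 14.
So recovery_index = 12*therapy_hours + 6.
Require 12*therapy_hours + 6 ≤ 78, so therapy_hours ≤ 6.
The largest integer in [1, 14] satisfying this is 6.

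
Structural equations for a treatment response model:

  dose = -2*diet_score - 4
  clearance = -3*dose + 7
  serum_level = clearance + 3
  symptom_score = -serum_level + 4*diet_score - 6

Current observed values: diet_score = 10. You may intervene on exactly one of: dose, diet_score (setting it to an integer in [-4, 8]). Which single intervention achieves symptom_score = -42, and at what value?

set diet_score = 7

Intervening on dose: symptom_score = 3*dose + 24. Reaching -42 requires dose = -22, outside [-4, 8].
Intervening on diet_score: with other inputs at their observed values, symptom_score = -2*diet_score - 28. Solving for -42 gives diet_score = 7, within [-4, 8].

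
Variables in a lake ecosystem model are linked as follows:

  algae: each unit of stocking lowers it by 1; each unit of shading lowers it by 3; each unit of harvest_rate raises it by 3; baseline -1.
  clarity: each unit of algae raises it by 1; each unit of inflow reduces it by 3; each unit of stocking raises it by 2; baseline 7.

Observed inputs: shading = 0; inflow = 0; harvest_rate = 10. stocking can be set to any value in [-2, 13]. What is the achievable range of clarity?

Substituting into the algae equation gives algae = -stocking + 29.
So clarity = stocking + 36.
Linear in stocking, so extremes are at the endpoints: stocking = -2 gives clarity = 34; stocking = 13 gives clarity = 49.

34 to 49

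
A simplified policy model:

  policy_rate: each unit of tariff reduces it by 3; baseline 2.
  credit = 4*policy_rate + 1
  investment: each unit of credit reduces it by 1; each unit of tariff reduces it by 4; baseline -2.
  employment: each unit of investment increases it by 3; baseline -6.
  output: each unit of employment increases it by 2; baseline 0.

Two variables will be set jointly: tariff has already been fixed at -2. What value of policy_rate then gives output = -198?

policy_rate = 9

With tariff held at -2:
Intervening on policy_rate fixes its value directly, overriding its dependence on tariff.
Substituting into the investment equation gives investment = -4*policy_rate + 5.
Substituting into the employment equation gives employment = -12*policy_rate + 9.
So output = -24*policy_rate + 18.
Solve -24*policy_rate + 18 = -198: policy_rate = (-198 - 18) / -24 = 9.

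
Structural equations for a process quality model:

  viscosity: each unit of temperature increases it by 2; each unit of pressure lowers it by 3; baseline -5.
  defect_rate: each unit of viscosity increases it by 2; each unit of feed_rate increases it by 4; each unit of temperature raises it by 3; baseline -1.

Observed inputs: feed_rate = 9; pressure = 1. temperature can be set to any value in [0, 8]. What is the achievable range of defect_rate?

19 to 75

Substituting into the viscosity equation gives viscosity = 2*temperature - 8.
defect_rate becomes 7*temperature + 19.
Linear in temperature, so extremes are at the endpoints: temperature = 0 gives defect_rate = 19; temperature = 8 gives defect_rate = 75.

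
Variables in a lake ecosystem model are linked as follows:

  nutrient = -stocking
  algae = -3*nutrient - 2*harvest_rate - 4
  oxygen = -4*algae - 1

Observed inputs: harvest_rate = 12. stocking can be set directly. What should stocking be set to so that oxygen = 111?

stocking = 0

Substituting into the algae equation gives algae = 3*stocking - 28.
Substituting into the oxygen equation gives oxygen = -12*stocking + 111.
Solve -12*stocking + 111 = 111: stocking = (111 - 111) / -12 = 0.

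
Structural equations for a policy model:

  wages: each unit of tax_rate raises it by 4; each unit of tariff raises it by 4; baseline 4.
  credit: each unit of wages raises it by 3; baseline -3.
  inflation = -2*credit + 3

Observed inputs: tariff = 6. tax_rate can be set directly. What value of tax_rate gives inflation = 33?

Substituting into the wages equation gives wages = 4*tax_rate + 28.
This gives credit = 12*tax_rate + 81.
inflation becomes -24*tax_rate - 159.
Solve -24*tax_rate - 159 = 33: tax_rate = (33 + 159) / -24 = -8.

tax_rate = -8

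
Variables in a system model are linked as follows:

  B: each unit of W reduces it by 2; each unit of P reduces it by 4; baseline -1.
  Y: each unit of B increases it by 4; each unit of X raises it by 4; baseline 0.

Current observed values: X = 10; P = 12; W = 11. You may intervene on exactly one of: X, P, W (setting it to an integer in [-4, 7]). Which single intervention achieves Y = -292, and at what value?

Intervening on X: with other inputs at their observed values, Y = 4*X - 284. Solving for -292 gives X = -2, within [-4, 7].
Intervening on P: Y = -16*P - 52. Reaching -292 requires P = 15, outside [-4, 7].
Intervening on W: Y = -8*W - 156. Reaching -292 requires W = 17, outside [-4, 7].

set X = -2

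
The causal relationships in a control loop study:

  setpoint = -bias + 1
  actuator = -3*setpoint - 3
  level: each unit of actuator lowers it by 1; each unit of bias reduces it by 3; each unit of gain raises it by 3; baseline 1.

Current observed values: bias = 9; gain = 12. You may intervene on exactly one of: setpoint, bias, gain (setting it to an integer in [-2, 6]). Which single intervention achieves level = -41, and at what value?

Intervening on setpoint: level = 3*setpoint + 13. Reaching -41 requires setpoint = -18, outside [-2, 6].
Intervening on bias: level = -6*bias + 43. Reaching -41 requires bias = 14, outside [-2, 6].
Intervening on gain: with other inputs at their observed values, level = 3*gain - 47. Solving for -41 gives gain = 2, within [-2, 6].

set gain = 2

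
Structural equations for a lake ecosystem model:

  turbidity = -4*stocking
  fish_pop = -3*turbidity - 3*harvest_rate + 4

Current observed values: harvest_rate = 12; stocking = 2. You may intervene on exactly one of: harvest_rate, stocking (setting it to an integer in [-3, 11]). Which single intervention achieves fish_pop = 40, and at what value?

Intervening on harvest_rate: fish_pop = -3*harvest_rate + 28. Reaching 40 requires harvest_rate = -4, outside [-3, 11].
Intervening on stocking: with other inputs at their observed values, fish_pop = 12*stocking - 32. Solving for 40 gives stocking = 6, within [-3, 11].

set stocking = 6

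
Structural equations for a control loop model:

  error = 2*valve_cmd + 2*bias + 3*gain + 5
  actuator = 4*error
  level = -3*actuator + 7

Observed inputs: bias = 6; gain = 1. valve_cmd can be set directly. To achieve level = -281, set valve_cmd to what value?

Substituting into the error equation gives error = 2*valve_cmd + 20.
This gives actuator = 8*valve_cmd + 80.
Substituting into the level equation gives level = -24*valve_cmd - 233.
Solve -24*valve_cmd - 233 = -281: valve_cmd = (-281 + 233) / -24 = 2.

valve_cmd = 2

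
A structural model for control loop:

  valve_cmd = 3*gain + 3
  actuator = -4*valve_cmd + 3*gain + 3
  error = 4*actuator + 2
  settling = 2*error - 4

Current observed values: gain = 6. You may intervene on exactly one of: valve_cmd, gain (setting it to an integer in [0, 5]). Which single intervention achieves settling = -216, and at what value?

set gain = 2

Intervening on valve_cmd: settling = -32*valve_cmd + 168. Reaching -216 requires valve_cmd = 12, outside [0, 5].
Intervening on gain: with other inputs at their observed values, settling = -72*gain - 72. Solving for -216 gives gain = 2, within [0, 5].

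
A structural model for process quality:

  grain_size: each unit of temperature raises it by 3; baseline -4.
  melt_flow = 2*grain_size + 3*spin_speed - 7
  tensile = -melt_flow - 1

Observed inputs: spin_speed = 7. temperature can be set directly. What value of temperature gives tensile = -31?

temperature = 4

Substituting into the melt_flow equation gives melt_flow = 6*temperature + 6.
Substituting into the tensile equation gives tensile = -6*temperature - 7.
Solve -6*temperature - 7 = -31: temperature = (-31 + 7) / -6 = 4.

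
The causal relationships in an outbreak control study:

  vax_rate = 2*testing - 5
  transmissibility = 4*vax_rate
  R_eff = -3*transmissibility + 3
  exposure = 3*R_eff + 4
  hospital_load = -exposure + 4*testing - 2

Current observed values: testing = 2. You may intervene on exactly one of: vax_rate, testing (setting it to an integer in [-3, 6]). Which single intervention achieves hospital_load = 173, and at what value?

set vax_rate = 5

Intervening on vax_rate: with other inputs at their observed values, hospital_load = 36*vax_rate - 7. Solving for 173 gives vax_rate = 5, within [-3, 6].
Intervening on testing: hospital_load = 76*testing - 195. Reaching 173 requires testing = 92/19, not an integer.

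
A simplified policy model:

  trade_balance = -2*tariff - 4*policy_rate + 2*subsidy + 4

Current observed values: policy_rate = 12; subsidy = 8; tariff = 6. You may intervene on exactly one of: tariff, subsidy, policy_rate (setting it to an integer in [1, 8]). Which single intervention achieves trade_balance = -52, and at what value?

Intervening on tariff: trade_balance = -2*tariff - 28. Reaching -52 requires tariff = 12, outside [1, 8].
Intervening on subsidy: with other inputs at their observed values, trade_balance = 2*subsidy - 56. Solving for -52 gives subsidy = 2, within [1, 8].
Intervening on policy_rate: trade_balance = -4*policy_rate + 8. Reaching -52 requires policy_rate = 15, outside [1, 8].

set subsidy = 2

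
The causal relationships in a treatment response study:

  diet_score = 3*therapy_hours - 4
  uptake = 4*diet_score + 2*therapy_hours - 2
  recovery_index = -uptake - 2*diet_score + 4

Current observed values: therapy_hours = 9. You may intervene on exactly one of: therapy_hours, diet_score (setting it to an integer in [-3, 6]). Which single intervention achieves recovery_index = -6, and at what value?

set diet_score = -1

Intervening on therapy_hours: recovery_index = -20*therapy_hours + 30. Reaching -6 requires therapy_hours = 9/5, not an integer.
Intervening on diet_score: with other inputs at their observed values, recovery_index = -6*diet_score - 12. Solving for -6 gives diet_score = -1, within [-3, 6].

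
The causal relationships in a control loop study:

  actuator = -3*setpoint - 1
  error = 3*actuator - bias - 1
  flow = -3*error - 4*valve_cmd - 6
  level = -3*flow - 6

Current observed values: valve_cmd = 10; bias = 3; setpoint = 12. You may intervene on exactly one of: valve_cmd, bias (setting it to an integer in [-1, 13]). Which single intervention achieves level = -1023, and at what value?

Intervening on valve_cmd: with other inputs at their observed values, level = 12*valve_cmd - 1023. Solving for -1023 gives valve_cmd = 0, within [-1, 13].
Intervening on bias: level = -9*bias - 876. Reaching -1023 requires bias = 49/3, not an integer.

set valve_cmd = 0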